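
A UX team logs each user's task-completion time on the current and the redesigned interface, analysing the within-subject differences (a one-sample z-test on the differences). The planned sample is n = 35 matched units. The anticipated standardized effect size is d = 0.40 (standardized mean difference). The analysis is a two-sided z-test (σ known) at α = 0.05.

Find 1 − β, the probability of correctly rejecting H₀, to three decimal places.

Noncentrality parameter: δ = d·√n = 0.40 × √35 = 2.3664
Two-sided α = 0.05 → critical value z_{0.025} = 1.960.
Power = Φ(δ − 1.960) + Φ(−δ − 1.960) = Φ(0.406) + Φ(-4.326) = 0.6578 + 0.0000 = 0.6578.

Power ≈ 0.658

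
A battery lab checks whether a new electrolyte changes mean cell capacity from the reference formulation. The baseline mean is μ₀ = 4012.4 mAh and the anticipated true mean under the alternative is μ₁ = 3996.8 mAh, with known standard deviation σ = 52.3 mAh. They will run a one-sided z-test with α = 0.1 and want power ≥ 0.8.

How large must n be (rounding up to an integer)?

Standardized effect: d = |μ₁ − μ₀| / σ = |3996.8 − 4012.4| / 52.3 = 0.2983
For power 0.8 need Φ(δ − z_{0.1}) = 0.8, so δ = z_{0.1} + z_{0.20} = 1.282 + 0.842 = 2.123.
δ = d·√n ⇒ n = (δ/d)² = (2.123 / 0.2983)² = 50.67.
Rounding up, n = 51.

n = 51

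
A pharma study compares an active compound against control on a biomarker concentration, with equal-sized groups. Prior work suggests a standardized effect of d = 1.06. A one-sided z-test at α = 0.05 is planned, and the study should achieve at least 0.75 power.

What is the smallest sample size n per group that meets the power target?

n = 10 per group

For power 0.75 need Φ(δ − z_{0.05}) = 0.75, so δ = z_{0.05} + z_{0.25} = 1.645 + 0.674 = 2.319.
δ = d·√(n/2) ⇒ n = 2(δ/d)² = 2 × (2.319 / 1.06)² = 9.58.
Round up to the next whole unit.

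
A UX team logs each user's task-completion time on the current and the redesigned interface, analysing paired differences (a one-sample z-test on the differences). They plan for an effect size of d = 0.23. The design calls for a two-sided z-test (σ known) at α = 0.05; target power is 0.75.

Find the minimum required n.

n = 132

Set Φ(δ − 1.960) = 0.75; then δ − 1.960 = Φ⁻¹(0.75) = 0.674, giving δ = 2.634.
(For δ > 0 the lower-tail rejection region contributes negligibly to power, so the one-term inversion is standard.)
δ = d·√n ⇒ n = (δ/d)² = (2.634 / 0.23)² = 131.20.
Round up to the next whole unit.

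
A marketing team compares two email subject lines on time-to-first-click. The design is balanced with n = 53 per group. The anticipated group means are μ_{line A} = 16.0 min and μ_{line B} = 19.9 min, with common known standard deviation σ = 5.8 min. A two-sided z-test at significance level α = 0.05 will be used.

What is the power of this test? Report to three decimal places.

Power ≈ 0.933

Standardized effect: d = |μ_{line A} − μ_{line B}| / σ = |16.0 − 19.9| / 5.8 = 0.6724
Noncentrality parameter: δ = d·√(n/2) = 0.6724 × √(53/2) = 3.4615
Critical value for a two-sided test at α = 0.05: z_{α/2} = 1.960.
Power = Φ(δ − 1.960) + Φ(−δ − 1.960) = Φ(1.501) + Φ(-5.421) = 0.9334 + 0.0000 = 0.9334.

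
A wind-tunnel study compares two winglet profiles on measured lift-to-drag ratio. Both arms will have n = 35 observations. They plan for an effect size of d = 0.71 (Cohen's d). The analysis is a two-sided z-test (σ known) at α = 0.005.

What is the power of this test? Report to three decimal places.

Noncentrality parameter: δ = d·√(n/2) = 0.71 × √(35/2) = 2.9701
Two-sided α = 0.005 → critical value z_{0.0025} = 2.807.
Power = Φ(δ − 2.807) + Φ(−δ − 2.807) = Φ(0.163) + Φ(-5.777) = 0.5648 + 0.0000 = 0.5648.

Power ≈ 0.565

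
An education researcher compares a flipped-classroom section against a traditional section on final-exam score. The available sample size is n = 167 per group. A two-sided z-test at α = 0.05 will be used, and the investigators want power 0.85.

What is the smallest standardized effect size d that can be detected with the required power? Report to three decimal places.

d ≈ 0.328

Need Φ(δ − 1.960) = 0.85, so δ = 1.960 + 1.036 = 2.996.
(Lower-tail contribution to power is negligible for δ > 0.)
δ = d·√(n/2) ⇒ d = δ/√(n/2) = 2.996/√(167/2) = 0.3279.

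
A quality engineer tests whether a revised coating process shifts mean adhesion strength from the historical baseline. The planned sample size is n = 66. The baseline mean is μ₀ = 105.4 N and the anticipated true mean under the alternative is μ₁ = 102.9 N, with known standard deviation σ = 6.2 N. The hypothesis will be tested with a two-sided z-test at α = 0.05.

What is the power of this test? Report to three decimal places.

Power ≈ 0.906

Standardized effect: d = |μ₁ − μ₀| / σ = |102.9 − 105.4| / 6.2 = 0.4032
Noncentrality parameter: δ = d·√n = 0.4032 × √66 = 3.2758
Critical value for a two-sided test at α = 0.05: z_{α/2} = 1.960.
Power = Φ(δ − 1.960) + Φ(−δ − 1.960) = Φ(1.316) + Φ(-5.236) = 0.9059 + 0.0000 = 0.9059.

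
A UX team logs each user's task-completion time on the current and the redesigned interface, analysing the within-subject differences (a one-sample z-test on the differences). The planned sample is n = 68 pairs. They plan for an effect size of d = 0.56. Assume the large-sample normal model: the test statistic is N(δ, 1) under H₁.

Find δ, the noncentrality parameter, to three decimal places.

δ ≈ 4.618

δ = d·√n = 0.56 × √68 = 4.6179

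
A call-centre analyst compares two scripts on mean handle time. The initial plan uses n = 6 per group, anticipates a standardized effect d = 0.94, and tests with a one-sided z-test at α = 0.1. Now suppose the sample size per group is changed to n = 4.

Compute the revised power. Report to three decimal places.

With n = 4 per group: δ = d·√(n/2) = 0.94 × √(4/2) = 1.3294. Critical value z_{0.1} = 1.282.
Revised power = P(Z > 1.282 − δ) = Φ(0.048) = 0.5191.

Power ≈ 0.519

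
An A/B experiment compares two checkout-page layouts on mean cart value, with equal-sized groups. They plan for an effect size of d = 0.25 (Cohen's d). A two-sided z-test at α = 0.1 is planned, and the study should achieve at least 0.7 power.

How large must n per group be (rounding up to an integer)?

Set Φ(δ − 1.645) = 0.7; then δ − 1.645 = Φ⁻¹(0.7) = 0.524, giving δ = 2.169.
(For δ > 0 the lower-tail rejection region contributes negligibly to power, so the one-term inversion is standard.)
δ = d·√(n/2) ⇒ n = 2(δ/d)² = 2 × (2.169 / 0.25)² = 150.58.
Round up to the next whole unit.

n = 151 per group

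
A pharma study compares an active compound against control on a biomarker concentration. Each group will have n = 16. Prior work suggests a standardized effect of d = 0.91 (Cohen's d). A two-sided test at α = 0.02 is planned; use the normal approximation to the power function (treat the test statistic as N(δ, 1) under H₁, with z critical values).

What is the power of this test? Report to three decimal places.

Noncentrality parameter: δ = d·√(n/2) = 0.91 × √(16/2) = 2.5739
Two-sided α = 0.02 → critical value z_{0.01} = 2.326.
Power = Φ(δ − 2.326) + Φ(−δ − 2.326) = Φ(0.248) + Φ(-4.900) = 0.5977 + 0.0000 = 0.5977.

Power ≈ 0.598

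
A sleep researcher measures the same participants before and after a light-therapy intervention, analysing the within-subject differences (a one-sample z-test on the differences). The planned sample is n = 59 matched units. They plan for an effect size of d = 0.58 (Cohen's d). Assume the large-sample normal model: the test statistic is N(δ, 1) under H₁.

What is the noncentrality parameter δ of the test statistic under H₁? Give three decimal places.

δ = d·√n = 0.58 × √59 = 4.4551

δ ≈ 4.455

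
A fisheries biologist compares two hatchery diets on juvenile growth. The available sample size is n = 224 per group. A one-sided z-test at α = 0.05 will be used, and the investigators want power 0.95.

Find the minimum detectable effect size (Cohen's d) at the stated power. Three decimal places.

d ≈ 0.311

Required noncentrality: δ = z_{0.05} + z_{0.05} = 1.645 + 1.645 = 3.290.
δ = d·√(n/2) ⇒ d = δ/√(n/2) = 3.290/√(224/2) = 0.3108.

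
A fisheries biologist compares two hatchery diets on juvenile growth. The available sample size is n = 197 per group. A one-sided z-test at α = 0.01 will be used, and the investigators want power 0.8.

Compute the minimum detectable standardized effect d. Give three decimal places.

Required noncentrality: δ = z_{0.01} + z_{0.20} = 2.326 + 0.842 = 3.168.
δ = d·√(n/2) ⇒ d = δ/√(n/2) = 3.168/√(197/2) = 0.3192.

d ≈ 0.319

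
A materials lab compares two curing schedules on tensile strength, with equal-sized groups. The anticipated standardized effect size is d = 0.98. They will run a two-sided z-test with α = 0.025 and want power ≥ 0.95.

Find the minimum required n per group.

n = 32 per group

Set Φ(δ − 2.241) = 0.95; then δ − 2.241 = Φ⁻¹(0.95) = 1.645, giving δ = 3.886.
(The Φ(−δ − z_{α/2}) term is vanishingly small for δ > 0 and is dropped in the standard sample-size formula.)
δ = d·√(n/2) ⇒ n = 2(δ/d)² = 2 × (3.886 / 0.98)² = 31.45.
Rounding up, n = 32 per group.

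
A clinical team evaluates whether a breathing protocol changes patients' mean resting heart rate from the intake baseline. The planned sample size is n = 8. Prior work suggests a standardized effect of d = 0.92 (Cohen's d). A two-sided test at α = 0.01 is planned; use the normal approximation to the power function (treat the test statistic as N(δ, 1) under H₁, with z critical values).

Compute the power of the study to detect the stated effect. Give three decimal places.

Power ≈ 0.511

Noncentrality parameter: δ = d·√n = 0.92 × √8 = 2.6022
Two-sided α = 0.01 → critical value z_{0.005} = 2.576.
Power = Φ(δ − 2.576) + Φ(−δ − 2.576) = Φ(0.026) + Φ(-5.178) = 0.5105 + 0.0000 = 0.5105.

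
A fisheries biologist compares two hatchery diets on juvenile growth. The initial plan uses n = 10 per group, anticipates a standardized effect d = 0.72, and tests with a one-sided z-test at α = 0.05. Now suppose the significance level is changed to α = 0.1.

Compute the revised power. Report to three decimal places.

Power ≈ 0.629

δ = d·√(n/2) = 0.72 × √(10/2) = 1.6100 (unchanged). New critical value: z_{0.1} = 1.282.
Revised power = Φ(δ − 1.282) = Φ(0.328) = 0.6287.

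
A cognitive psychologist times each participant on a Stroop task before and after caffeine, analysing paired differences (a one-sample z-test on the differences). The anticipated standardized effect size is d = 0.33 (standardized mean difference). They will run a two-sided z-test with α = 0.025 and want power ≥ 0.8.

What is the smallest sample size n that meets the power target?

For power 0.8 need Φ(δ − z_{0.0125}) = 0.8, so δ = z_{0.0125} + z_{0.20} = 2.241 + 0.842 = 3.083.
(Ignoring the negligible lower-tail rejection probability gives the usual closed-form inversion.)
δ = d·√n ⇒ n = (δ/d)² = (3.083 / 0.33)² = 87.28.
Round up to the next whole unit.

n = 88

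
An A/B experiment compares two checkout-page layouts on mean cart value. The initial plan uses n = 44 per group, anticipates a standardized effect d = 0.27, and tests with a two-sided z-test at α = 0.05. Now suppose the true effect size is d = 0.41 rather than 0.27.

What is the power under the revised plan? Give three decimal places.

With d = 0.41: δ = d·√(n/2) = 0.41 × √(44/2) = 1.9231. Critical value z_{0.025} = 1.960.
Revised power = Φ(δ − 1.960) + Φ(−δ − 1.960) = Φ(-0.037) + Φ(-3.883) = 0.4853 + 0.0001 = 0.4853.

Power ≈ 0.485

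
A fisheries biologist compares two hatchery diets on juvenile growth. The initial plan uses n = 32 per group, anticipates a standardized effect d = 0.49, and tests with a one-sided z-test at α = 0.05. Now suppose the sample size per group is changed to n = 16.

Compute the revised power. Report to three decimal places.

Power ≈ 0.398

With n = 16 per group: δ = d·√(n/2) = 0.49 × √(16/2) = 1.3859. Critical value z_{0.05} = 1.645.
Revised power = P(Z > 1.645 − δ) = Φ(-0.259) = 0.3978.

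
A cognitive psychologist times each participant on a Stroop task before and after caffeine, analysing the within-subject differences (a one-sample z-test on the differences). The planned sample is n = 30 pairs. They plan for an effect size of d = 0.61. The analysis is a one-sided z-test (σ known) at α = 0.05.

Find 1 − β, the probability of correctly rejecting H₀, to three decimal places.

Power ≈ 0.955

Noncentrality parameter: δ = d·√n = 0.61 × √30 = 3.3411
Critical value for a one-sided test at α = 0.05: z_α = 1.645.
Power = P(Z > 1.645 − δ) = Φ(1.696) = 0.9551.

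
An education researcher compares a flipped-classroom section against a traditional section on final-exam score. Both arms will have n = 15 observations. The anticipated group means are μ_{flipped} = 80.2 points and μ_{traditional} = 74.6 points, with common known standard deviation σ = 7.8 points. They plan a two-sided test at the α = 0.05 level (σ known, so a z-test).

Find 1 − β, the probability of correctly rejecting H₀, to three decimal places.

Standardized effect: d = |μ_{flipped} − μ_{traditional}| / σ = |80.2 − 74.6| / 7.8 = 0.7179
Noncentrality parameter: δ = d·√(n/2) = 0.7179 × √(15/2) = 1.9662
Critical value for a two-sided test at α = 0.05: z_{α/2} = 1.960.
Power = Φ(δ − 1.960) + Φ(−δ − 1.960) = Φ(0.006) + Φ(-3.926) = 0.5025 + 0.0000 = 0.5025.

Power ≈ 0.503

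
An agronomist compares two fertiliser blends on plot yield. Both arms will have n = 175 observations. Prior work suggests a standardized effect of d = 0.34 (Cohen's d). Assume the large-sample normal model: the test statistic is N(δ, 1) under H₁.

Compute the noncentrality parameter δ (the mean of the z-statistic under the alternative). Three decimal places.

δ ≈ 3.180

The noncentrality parameter scales effect size by the design's sample-size factor: δ = d·√(n/2) = 0.34 × √(175/2) = 3.1804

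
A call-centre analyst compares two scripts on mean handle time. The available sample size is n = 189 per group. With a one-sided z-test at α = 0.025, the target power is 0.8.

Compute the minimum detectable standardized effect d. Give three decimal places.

Required noncentrality: δ = z_{0.025} + z_{0.20} = 1.960 + 0.842 = 2.802.
δ = d·√(n/2) ⇒ d = δ/√(n/2) = 2.802/√(189/2) = 0.2882.

d ≈ 0.288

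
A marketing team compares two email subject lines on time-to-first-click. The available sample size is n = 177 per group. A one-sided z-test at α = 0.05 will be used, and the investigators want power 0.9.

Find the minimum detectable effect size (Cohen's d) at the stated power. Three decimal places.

Required noncentrality: δ = z_{0.05} + z_{0.10} = 1.645 + 1.282 = 2.926.
δ = d·√(n/2) ⇒ d = δ/√(n/2) = 2.926/√(177/2) = 0.3111.

d ≈ 0.311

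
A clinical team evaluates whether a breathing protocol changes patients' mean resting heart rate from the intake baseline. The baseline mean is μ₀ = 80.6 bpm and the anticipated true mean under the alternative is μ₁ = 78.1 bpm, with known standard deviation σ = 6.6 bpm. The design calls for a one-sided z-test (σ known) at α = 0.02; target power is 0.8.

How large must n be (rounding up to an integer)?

Standardized effect: d = |μ₁ − μ₀| / σ = |78.1 − 80.6| / 6.6 = 0.3788
For power 0.8 need Φ(δ − z_{0.02}) = 0.8, so δ = z_{0.02} + z_{0.20} = 2.054 + 0.842 = 2.895.
δ = d·√n ⇒ n = (δ/d)² = (2.895 / 0.3788)² = 58.43.
Round up to the next whole unit.

n = 59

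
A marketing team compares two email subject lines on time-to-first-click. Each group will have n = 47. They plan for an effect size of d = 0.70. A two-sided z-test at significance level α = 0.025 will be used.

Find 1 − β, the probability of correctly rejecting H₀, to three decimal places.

Noncentrality parameter: δ = d·√(n/2) = 0.70 × √(47/2) = 3.3934
Critical value for a two-sided test at α = 0.025: z_{α/2} = 2.241.
Power = Φ(δ − 2.241) + Φ(−δ − 2.241) = Φ(1.152) + Φ(-5.635) = 0.8753 + 0.0000 = 0.8753.

Power ≈ 0.875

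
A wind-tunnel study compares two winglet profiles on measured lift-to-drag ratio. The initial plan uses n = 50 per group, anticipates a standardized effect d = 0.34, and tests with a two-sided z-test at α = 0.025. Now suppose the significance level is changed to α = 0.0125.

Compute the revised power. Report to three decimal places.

Power ≈ 0.213

δ = d·√(n/2) = 0.34 × √(50/2) = 1.7000 (unchanged). New critical value: z_{0.0063} = 2.498.
Revised power = Φ(δ − 2.498) + Φ(−δ − 2.498) = Φ(-0.798) + Φ(-4.198) = 0.2125 + 0.0000 = 0.2125.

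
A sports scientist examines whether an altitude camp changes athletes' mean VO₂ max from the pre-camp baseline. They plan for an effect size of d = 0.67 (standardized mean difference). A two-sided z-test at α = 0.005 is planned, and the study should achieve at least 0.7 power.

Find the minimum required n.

Set Φ(δ − 2.807) = 0.7; then δ − 2.807 = Φ⁻¹(0.7) = 0.524, giving δ = 3.331.
(For δ > 0 the lower-tail rejection region contributes negligibly to power, so the one-term inversion is standard.)
δ = d·√n ⇒ n = (δ/d)² = (3.331 / 0.67)² = 24.72.
Rounding up, n = 25.

n = 25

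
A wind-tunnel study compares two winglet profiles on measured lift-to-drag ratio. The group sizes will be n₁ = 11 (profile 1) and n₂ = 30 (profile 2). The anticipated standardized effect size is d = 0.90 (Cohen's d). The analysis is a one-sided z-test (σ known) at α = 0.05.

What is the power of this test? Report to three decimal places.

Noncentrality parameter: δ = d / √(1/n₁ + 1/n₂) = 0.90 / √(1/11 + 1/30) = 2.5533
Critical value for a one-sided test at α = 0.05: z_α = 1.645.
Power = Φ(δ − 1.645) = Φ(0.908) = 0.8182.

Power ≈ 0.818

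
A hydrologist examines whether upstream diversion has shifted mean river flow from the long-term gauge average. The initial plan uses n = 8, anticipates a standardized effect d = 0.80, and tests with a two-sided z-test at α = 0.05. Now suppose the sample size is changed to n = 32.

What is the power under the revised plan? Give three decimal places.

Power ≈ 0.995

With n = 32: δ = d·√n = 0.80 × √32 = 4.5255. Critical value z_{0.025} = 1.960.
Revised power = Φ(δ − 1.960) + Φ(−δ − 1.960) = Φ(2.566) + Φ(-6.485) = 0.9948 + 0.0000 = 0.9948.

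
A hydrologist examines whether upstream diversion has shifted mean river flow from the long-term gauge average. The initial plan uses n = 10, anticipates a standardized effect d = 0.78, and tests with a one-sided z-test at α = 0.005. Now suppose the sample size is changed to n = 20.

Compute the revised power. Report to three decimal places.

Power ≈ 0.819

With n = 20: δ = d·√n = 0.78 × √20 = 3.4883. Critical value z_{0.005} = 2.576.
Revised power = P(Z > 2.576 − δ) = Φ(0.912) = 0.8192.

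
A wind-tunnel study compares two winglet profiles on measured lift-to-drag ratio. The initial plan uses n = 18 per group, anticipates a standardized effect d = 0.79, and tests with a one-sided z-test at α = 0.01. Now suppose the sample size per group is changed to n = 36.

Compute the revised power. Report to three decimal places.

Power ≈ 0.847

With n = 36 per group: δ = d·√(n/2) = 0.79 × √(36/2) = 3.3517. Critical value z_{0.01} = 2.326.
Revised power = P(Z > 2.326 − δ) = Φ(1.025) = 0.8474.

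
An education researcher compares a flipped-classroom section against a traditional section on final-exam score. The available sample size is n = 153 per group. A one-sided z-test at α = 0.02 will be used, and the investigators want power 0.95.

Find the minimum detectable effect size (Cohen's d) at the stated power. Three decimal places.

d ≈ 0.423

Need Φ(δ − 2.054) = 0.95, so δ = 2.054 + 1.645 = 3.699.
δ = d·√(n/2) ⇒ d = δ/√(n/2) = 3.699/√(153/2) = 0.4229.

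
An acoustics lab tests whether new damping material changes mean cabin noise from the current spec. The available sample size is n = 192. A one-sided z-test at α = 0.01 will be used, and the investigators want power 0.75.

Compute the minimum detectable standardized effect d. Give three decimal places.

d ≈ 0.217

Need Φ(δ − 2.326) = 0.75, so δ = 2.326 + 0.674 = 3.001.
δ = d·√n ⇒ d = δ/√n = 3.001/√192 = 0.2166.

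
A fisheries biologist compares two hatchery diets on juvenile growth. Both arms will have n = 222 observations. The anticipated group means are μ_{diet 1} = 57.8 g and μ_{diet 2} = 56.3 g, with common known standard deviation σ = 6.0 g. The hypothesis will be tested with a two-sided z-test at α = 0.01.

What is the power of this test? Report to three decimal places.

Standardized effect: d = |μ_{diet 1} − μ_{diet 2}| / σ = |57.8 − 56.3| / 6.0 = 0.2500
Noncentrality parameter: δ = d·√(n/2) = 0.2500 × √(222/2) = 2.6339
Two-sided α = 0.01 → critical value z_{0.005} = 2.576.
Power = Φ(δ − 2.576) + Φ(−δ − 2.576) = Φ(0.058) + Φ(-5.210) = 0.5232 + 0.0000 = 0.5232.

Power ≈ 0.523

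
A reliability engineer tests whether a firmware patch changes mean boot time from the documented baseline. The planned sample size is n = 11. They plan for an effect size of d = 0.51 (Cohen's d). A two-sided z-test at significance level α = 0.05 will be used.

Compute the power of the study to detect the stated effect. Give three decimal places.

Power ≈ 0.394

Noncentrality parameter: δ = d·√n = 0.51 × √11 = 1.6915
Critical value for a two-sided test at α = 0.05: z_{α/2} = 1.960.
Power = Φ(δ − 1.960) + Φ(−δ − 1.960) = Φ(-0.268) + Φ(-3.651) = 0.3942 + 0.0001 = 0.3943.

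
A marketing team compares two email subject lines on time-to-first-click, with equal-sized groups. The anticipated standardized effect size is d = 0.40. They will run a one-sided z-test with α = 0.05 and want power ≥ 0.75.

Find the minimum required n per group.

Set Φ(δ − 1.645) = 0.75; then δ − 1.645 = Φ⁻¹(0.75) = 0.674, giving δ = 2.319.
δ = d·√(n/2) ⇒ n = 2(δ/d)² = 2 × (2.319 / 0.40)² = 67.24.
Round up to the next whole unit.

n = 68 per group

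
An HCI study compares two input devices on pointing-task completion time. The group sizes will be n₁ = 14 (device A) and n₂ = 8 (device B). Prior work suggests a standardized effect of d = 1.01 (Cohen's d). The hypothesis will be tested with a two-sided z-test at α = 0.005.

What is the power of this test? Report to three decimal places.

Noncentrality parameter: δ = d / √(1/n₁ + 1/n₂) = 1.01 / √(1/14 + 1/8) = 2.2789
Critical value for a two-sided test at α = 0.005: z_{α/2} = 2.807.
Power = Φ(δ − 2.807) + Φ(−δ − 2.807) = Φ(-0.528) + Φ(-5.086) = 0.2987 + 0.0000 = 0.2987.

Power ≈ 0.299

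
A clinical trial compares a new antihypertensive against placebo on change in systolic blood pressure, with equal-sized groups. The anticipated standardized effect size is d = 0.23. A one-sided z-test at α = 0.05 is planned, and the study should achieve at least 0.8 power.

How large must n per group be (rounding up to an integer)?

Set Φ(δ − 1.645) = 0.8; then δ − 1.645 = Φ⁻¹(0.8) = 0.842, giving δ = 2.486.
δ = d·√(n/2) ⇒ n = 2(δ/d)² = 2 × (2.486 / 0.23)² = 233.75.
Round up to the next whole unit.

n = 234 per group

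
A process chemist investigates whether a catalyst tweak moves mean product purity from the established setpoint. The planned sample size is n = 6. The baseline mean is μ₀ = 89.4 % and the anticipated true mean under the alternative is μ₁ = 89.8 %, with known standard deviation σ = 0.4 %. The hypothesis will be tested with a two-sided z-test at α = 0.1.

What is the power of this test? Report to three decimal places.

Standardized effect: d = |μ₁ − μ₀| / σ = |89.8 − 89.4| / 0.4 = 1.0000
Noncentrality parameter: δ = d·√n = 1.0000 × √6 = 2.4495
Critical value for a two-sided test at α = 0.1: z_{α/2} = 1.645.
Power = Φ(δ − 1.645) + Φ(−δ − 1.645) = Φ(0.805) + Φ(-4.094) = 0.7895 + 0.0000 = 0.7895.

Power ≈ 0.790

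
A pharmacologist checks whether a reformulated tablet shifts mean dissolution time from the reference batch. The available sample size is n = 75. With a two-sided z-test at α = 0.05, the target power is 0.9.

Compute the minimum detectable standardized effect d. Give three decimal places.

Required noncentrality: δ = z_{0.025} + z_{0.10} = 1.960 + 1.282 = 3.242.
(Lower-tail contribution to power is negligible for δ > 0.)
δ = d·√n ⇒ d = δ/√n = 3.242/√75 = 0.3743.

d ≈ 0.374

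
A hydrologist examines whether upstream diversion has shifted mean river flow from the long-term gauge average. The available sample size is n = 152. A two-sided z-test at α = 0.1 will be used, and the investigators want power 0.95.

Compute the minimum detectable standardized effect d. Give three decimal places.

d ≈ 0.267

Need Φ(δ − 1.645) = 0.95, so δ = 1.645 + 1.645 = 3.290.
(Lower-tail contribution to power is negligible for δ > 0.)
δ = d·√n ⇒ d = δ/√n = 3.290/√152 = 0.2668.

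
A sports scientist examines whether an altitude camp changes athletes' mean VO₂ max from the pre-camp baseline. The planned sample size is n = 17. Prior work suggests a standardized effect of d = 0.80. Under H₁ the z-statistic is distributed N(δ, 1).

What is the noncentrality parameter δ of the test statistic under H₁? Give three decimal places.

δ = d·√n = 0.80 × √17 = 3.2985

δ ≈ 3.298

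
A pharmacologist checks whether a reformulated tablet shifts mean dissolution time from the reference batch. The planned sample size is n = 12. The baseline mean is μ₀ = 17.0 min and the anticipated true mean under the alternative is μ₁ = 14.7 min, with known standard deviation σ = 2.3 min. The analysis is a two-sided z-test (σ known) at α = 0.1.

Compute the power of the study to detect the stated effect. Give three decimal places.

Standardized effect: d = |μ₁ − μ₀| / σ = |14.7 − 17.0| / 2.3 = 1.0000
Noncentrality parameter: δ = d·√n = 1.0000 × √12 = 3.4641
Two-sided α = 0.1 → critical value z_{0.05} = 1.645.
Power = Φ(δ − 1.645) + Φ(−δ − 1.645) = Φ(1.819) + Φ(-5.109) = 0.9656 + 0.0000 = 0.9656.

Power ≈ 0.966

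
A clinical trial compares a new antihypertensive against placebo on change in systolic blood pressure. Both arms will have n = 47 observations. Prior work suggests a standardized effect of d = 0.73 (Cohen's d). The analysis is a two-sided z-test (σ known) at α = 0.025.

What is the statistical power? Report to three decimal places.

Noncentrality parameter: δ = d·√(n/2) = 0.73 × √(47/2) = 3.5388
Two-sided α = 0.025 → critical value z_{0.0125} = 2.241.
Power = Φ(δ − 2.241) + Φ(−δ − 2.241) = Φ(1.297) + Φ(-5.780) = 0.9028 + 0.0000 = 0.9028.

Power ≈ 0.903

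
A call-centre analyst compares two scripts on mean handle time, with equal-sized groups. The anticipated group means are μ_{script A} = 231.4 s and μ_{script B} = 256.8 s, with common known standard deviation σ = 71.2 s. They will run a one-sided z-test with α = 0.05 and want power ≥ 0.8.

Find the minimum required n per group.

Standardized effect: d = |μ_{script A} − μ_{script B}| / σ = |231.4 − 256.8| / 71.2 = 0.3567
For power 0.8 need Φ(δ − z_{0.05}) = 0.8, so δ = z_{0.05} + z_{0.20} = 1.645 + 0.842 = 2.486.
δ = d·√(n/2) ⇒ n = 2(δ/d)² = 2 × (2.486 / 0.3567)² = 97.16.
Round up to the next whole unit.

n = 98 per group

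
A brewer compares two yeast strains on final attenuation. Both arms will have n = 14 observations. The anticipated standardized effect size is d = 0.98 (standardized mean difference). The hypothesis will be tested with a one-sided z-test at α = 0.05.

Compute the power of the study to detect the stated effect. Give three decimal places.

Noncentrality parameter: δ = d·√(n/2) = 0.98 × √(14/2) = 2.5928
Critical value for a one-sided test at α = 0.05: z_α = 1.645.
Power = P(Z > 1.645 − δ) = Φ(0.948) = 0.8284.

Power ≈ 0.828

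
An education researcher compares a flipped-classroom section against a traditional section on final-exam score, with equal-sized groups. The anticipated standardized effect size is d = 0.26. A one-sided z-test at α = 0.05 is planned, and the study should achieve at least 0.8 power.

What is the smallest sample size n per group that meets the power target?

For power 0.8 need Φ(δ − z_{0.05}) = 0.8, so δ = z_{0.05} + z_{0.20} = 1.645 + 0.842 = 2.486.
δ = d·√(n/2) ⇒ n = 2(δ/d)² = 2 × (2.486 / 0.26)² = 182.92.
Rounding up, n = 183 per group.

n = 183 per group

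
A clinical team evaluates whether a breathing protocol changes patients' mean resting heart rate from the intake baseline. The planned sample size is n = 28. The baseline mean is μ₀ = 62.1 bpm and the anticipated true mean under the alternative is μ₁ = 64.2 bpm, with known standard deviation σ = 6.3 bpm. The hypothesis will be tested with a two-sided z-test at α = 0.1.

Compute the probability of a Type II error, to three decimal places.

Standardized effect: d = |μ₁ − μ₀| / σ = |64.2 − 62.1| / 6.3 = 0.3333
Noncentrality parameter: δ = d·√n = 0.3333 × √28 = 1.7638
Critical value for a two-sided test at α = 0.1: z_{α/2} = 1.645.
Power = Φ(δ − 1.645) + Φ(−δ − 1.645) = Φ(0.119) + Φ(-3.409) = 0.5474 + 0.0003 = 0.5477.
Type II error: β = 1 − power = 1 − 0.5477 = 0.4523.

β ≈ 0.452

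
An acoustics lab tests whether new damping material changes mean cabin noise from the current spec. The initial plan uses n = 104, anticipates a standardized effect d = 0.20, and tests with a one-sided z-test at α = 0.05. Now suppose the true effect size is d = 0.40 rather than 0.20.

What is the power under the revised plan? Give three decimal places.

Power ≈ 0.993

With d = 0.40: δ = d·√n = 0.40 × √104 = 4.0792. Critical value z_{0.05} = 1.645.
Revised power = P(Z > 1.645 − δ) = Φ(2.434) = 0.9925.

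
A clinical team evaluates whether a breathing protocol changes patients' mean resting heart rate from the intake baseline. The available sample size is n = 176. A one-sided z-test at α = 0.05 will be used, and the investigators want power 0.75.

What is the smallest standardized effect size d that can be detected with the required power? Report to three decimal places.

d ≈ 0.175

Need Φ(δ − 1.645) = 0.75, so δ = 1.645 + 0.674 = 2.319.
δ = d·√n ⇒ d = δ/√n = 2.319/√176 = 0.1748.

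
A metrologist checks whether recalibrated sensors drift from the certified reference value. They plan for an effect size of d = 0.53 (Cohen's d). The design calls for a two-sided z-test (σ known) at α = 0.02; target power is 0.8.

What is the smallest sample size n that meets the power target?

Set Φ(δ − 2.326) = 0.8; then δ − 2.326 = Φ⁻¹(0.8) = 0.842, giving δ = 3.168.
(The Φ(−δ − z_{α/2}) term is vanishingly small for δ > 0 and is dropped in the standard sample-size formula.)
δ = d·√n ⇒ n = (δ/d)² = (3.168 / 0.53)² = 35.73.
Round up to the next whole unit.

n = 36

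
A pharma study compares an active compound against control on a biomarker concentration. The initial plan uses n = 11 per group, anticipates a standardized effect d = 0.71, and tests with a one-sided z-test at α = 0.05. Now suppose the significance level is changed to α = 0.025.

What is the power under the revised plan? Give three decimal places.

δ = d·√(n/2) = 0.71 × √(11/2) = 1.6651 (unchanged). New critical value: z_{0.025} = 1.960.
Revised power = Φ(δ − 1.960) = Φ(-0.295) = 0.3840.

Power ≈ 0.384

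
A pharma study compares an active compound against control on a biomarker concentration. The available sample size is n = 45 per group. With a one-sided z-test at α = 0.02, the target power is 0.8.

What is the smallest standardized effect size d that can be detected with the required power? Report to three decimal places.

Need Φ(δ − 2.054) = 0.8, so δ = 2.054 + 0.842 = 2.895.
δ = d·√(n/2) ⇒ d = δ/√(n/2) = 2.895/√(45/2) = 0.6104.

d ≈ 0.610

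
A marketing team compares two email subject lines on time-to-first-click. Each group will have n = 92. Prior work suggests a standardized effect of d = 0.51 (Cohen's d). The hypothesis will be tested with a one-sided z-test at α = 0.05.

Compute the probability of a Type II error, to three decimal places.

Noncentrality parameter: δ = d·√(n/2) = 0.51 × √(92/2) = 3.4590
Critical value for a one-sided test at α = 0.05: z_α = 1.645.
Power = P(Z > 1.645 − δ) = Φ(1.814) = 0.9652.
Type II error: β = 1 − power = 1 − 0.9652 = 0.0348.

β ≈ 0.035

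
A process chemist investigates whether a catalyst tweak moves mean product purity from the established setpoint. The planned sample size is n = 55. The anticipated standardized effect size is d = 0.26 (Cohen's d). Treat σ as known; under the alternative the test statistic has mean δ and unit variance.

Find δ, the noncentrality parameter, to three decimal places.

δ ≈ 1.928

The noncentrality parameter scales effect size by the design's sample-size factor: δ = d·√n = 0.26 × √55 = 1.9282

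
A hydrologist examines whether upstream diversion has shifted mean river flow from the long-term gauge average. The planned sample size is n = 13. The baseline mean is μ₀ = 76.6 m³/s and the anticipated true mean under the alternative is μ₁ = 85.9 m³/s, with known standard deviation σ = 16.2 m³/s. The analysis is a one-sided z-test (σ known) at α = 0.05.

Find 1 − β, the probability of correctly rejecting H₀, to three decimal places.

Power ≈ 0.665

Standardized effect: d = |μ₁ − μ₀| / σ = |85.9 − 76.6| / 16.2 = 0.5741
Noncentrality parameter: δ = d·√n = 0.5741 × √13 = 2.0699
One-sided α = 0.05 → critical value z_{0.05} = 1.645.
Power = P(Z > 1.645 − δ) = Φ(0.425) = 0.6646.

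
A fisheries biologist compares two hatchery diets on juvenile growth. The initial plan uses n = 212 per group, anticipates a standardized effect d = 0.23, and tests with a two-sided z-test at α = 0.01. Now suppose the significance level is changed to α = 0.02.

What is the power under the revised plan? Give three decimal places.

δ = d·√(n/2) = 0.23 × √(212/2) = 2.3680 (unchanged). New critical value: z_{0.01} = 2.326.
Revised power = Φ(δ − 2.326) + Φ(−δ − 2.326) = Φ(0.042) + Φ(-4.694) = 0.5166 + 0.0000 = 0.5166.

Power ≈ 0.517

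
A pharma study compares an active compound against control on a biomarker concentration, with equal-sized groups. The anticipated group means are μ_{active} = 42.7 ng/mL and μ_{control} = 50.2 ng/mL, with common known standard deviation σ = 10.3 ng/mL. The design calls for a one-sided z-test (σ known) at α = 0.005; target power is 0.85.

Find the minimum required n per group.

n = 50 per group

Standardized effect: d = |μ_{active} − μ_{control}| / σ = |42.7 − 50.2| / 10.3 = 0.7282
For power 0.85 need Φ(δ − z_{0.005}) = 0.85, so δ = z_{0.005} + z_{0.15} = 2.576 + 1.036 = 3.612.
δ = d·√(n/2) ⇒ n = 2(δ/d)² = 2 × (3.612 / 0.7282)² = 49.22.
Round up to the next whole unit.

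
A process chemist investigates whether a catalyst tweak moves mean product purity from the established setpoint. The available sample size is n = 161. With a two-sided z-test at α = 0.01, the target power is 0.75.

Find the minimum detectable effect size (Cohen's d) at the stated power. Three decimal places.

d ≈ 0.256

Need Φ(δ − 2.576) = 0.75, so δ = 2.576 + 0.674 = 3.250.
(The second rejection-region term Φ(−δ − z_{α/2}) is negligible and dropped.)
δ = d·√n ⇒ d = δ/√n = 3.250/√161 = 0.2562.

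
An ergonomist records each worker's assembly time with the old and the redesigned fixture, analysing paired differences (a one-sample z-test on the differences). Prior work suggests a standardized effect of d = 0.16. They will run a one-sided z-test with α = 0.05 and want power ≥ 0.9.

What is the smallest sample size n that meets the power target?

n = 335

For power 0.9 need Φ(δ − z_{0.05}) = 0.9, so δ = z_{0.05} + z_{0.10} = 1.645 + 1.282 = 2.926.
δ = d·√n ⇒ n = (δ/d)² = (2.926 / 0.16)² = 334.53.
Round up to the next whole unit.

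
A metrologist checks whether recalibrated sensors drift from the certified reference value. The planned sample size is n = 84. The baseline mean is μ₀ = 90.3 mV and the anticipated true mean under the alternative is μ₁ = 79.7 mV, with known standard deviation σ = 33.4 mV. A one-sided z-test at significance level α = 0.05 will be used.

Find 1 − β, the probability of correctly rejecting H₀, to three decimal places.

Standardized effect: d = |μ₁ − μ₀| / σ = |79.7 − 90.3| / 33.4 = 0.3174
Noncentrality parameter: δ = d·√n = 0.3174 × √84 = 2.9087
One-sided α = 0.05 → critical value z_{0.05} = 1.645.
Power = Φ(δ − 1.645) = Φ(1.264) = 0.8969.

Power ≈ 0.897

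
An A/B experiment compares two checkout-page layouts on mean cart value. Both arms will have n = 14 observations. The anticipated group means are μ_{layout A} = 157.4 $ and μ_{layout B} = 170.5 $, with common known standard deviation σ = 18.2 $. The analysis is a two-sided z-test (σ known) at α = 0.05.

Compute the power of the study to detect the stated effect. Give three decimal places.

Standardized effect: d = |μ_{layout A} − μ_{layout B}| / σ = |157.4 − 170.5| / 18.2 = 0.7198
Noncentrality parameter: δ = d·√(n/2) = 0.7198 × √(14/2) = 1.9044
Two-sided α = 0.05 → critical value z_{0.025} = 1.960.
Power = Φ(δ − 1.960) + Φ(−δ − 1.960) = Φ(-0.056) + Φ(-3.864) = 0.4778 + 0.0001 = 0.4779.

Power ≈ 0.478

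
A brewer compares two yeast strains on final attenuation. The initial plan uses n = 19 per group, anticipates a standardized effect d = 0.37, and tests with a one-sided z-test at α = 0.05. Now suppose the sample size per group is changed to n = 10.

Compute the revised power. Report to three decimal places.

With n = 10 per group: δ = d·√(n/2) = 0.37 × √(10/2) = 0.8273. Critical value z_{0.05} = 1.645.
Revised power = Φ(δ − 1.645) = Φ(-0.818) = 0.2068.

Power ≈ 0.207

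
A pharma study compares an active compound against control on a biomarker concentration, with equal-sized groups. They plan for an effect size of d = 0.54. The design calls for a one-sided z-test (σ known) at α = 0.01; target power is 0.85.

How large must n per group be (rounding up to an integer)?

n = 78 per group

For power 0.85 need Φ(δ − z_{0.01}) = 0.85, so δ = z_{0.01} + z_{0.15} = 2.326 + 1.036 = 3.363.
δ = d·√(n/2) ⇒ n = 2(δ/d)² = 2 × (3.363 / 0.54)² = 77.56.
Round up to the next whole unit.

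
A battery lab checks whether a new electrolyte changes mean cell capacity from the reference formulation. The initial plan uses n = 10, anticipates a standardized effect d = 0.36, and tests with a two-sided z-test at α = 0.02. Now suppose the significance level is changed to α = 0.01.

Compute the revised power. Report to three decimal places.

Power ≈ 0.075

δ = d·√n = 0.36 × √10 = 1.1384 (unchanged). New critical value: z_{0.005} = 2.576.
Revised power = Φ(δ − 2.576) + Φ(−δ − 2.576) = Φ(-1.437) + Φ(-3.714) = 0.0753 + 0.0001 = 0.0754.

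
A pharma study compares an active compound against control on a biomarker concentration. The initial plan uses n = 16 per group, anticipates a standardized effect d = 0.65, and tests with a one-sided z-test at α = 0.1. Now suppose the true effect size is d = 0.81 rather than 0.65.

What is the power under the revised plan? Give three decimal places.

Power ≈ 0.844

With d = 0.81: δ = d·√(n/2) = 0.81 × √(16/2) = 2.2910. Critical value z_{0.1} = 1.282.
Revised power = Φ(δ − 1.282) = Φ(1.009) = 0.8436.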